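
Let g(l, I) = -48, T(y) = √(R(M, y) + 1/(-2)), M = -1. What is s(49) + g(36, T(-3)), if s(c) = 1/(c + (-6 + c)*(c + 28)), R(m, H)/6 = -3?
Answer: -161279/3360 ≈ -48.000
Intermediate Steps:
R(m, H) = -18 (R(m, H) = 6*(-3) = -18)
T(y) = I*√74/2 (T(y) = √(-18 + 1/(-2)) = √(-18 - ½) = √(-37/2) = I*√74/2)
s(c) = 1/(c + (-6 + c)*(28 + c))
s(49) + g(36, T(-3)) = 1/(-168 + 49² + 23*49) - 48 = 1/(-168 + 2401 + 1127) - 48 = 1/3360 - 48 = -161279/3360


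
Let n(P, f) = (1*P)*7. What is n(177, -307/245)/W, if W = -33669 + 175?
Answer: -1239/33494 ≈ -0.036992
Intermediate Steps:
W = -33494
n(P, f) = 7*P (n(P, f) = P*7 = 7*P)
n(177, -307/245)/W = (7*177)/(-33494) = 1239*(-1/33494) = -1239/33494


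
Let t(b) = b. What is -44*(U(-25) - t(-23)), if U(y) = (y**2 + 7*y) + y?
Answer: -19712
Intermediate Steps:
U(y) = y**2 + 8*y
-44*(U(-25) - t(-23)) = -44*(-25*(8 - 25) - 1*(-23)) = -44*(-25*(-17) + 23) = -44*(425 + 23) = -44*448 = -19712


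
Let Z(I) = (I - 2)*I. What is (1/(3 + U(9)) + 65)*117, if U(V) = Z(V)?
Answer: 167349/22 ≈ 7606.8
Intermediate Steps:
Z(I) = I*(-2 + I) (Z(I) = (-2 + I)*I = I*(-2 + I))
U(V) = V*(-2 + V)
(1/(3 + U(9)) + 65)*117 = (1/(3 + 9*(-2 + 9)) + 65)*117 = (1/(3 + 9*7) + 65)*117 = (1/(3 + 63) + 65)*117 = (1/66 + 65)*117 = (4291/66)*117 = 167349/22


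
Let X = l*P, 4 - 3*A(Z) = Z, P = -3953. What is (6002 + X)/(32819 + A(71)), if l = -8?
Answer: 56439/49195 ≈ 1.1473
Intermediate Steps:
A(Z) = 4/3 - Z/3
X = 31624 (X = -8*(-3953) = 31624)
(6002 + X)/(32819 + A(71)) = (6002 + 31624)/(32819 + (4/3 - 1/3*71)) = 37626/(32819 + (4/3 - 71/3)) = 37626/(32819 - 67/3) = 37626/(98390/3) = 37626*(3/98390) = 56439/49195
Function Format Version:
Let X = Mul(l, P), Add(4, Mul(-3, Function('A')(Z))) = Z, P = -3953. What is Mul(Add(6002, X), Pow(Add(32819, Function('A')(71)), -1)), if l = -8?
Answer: Rational(56439, 49195) ≈ 1.1473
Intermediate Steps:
Function('A')(Z) = Add(Rational(4, 3), Mul(Rational(-1, 3), Z))
X = 31624 (X = Mul(-8, -3953) = 31624)
Mul(Add(6002, X), Pow(Add(32819, Function('A')(71)), -1)) = Mul(Add(6002, 31624), Pow(Add(32819, Add(Rational(4, 3), Mul(Rational(-1, 3), 71))), -1)) = Mul(37626, Pow(Add(32819, Add(Rational(4, 3), Rational(-71, 3))), -1)) = Mul(37626, Pow(Add(32819, Rational(-67, 3)), -1)) = Mul(37626, Pow(Rational(98390, 3), -1)) = Mul(37626, Rational(3, 98390)) = Rational(56439, 49195)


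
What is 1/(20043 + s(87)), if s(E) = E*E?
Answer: 1/27612 ≈ 3.6216e-5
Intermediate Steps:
s(E) = E²
1/(20043 + s(87)) = 1/(20043 + 87²) = 1/(20043 + 7569) = 1/27612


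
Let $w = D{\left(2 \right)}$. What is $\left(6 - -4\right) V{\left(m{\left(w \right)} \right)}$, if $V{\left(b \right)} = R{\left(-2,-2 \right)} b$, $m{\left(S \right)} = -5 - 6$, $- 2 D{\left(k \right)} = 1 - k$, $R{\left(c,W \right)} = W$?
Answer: $220$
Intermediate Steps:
$D{\left(k \right)} = - \frac{1}{2} + \frac{k}{2}$ ($D{\left(k \right)} = - \frac{1 - k}{2} = - \frac{1}{2} + \frac{k}{2}$)
$w = \frac{1}{2}$ ($w = - \frac{1}{2} + \frac{1}{2} \cdot 2 = - \frac{1}{2} + 1 = \frac{1}{2} \approx 0.5$)
$m{\left(S \right)} = -11$
$V{\left(b \right)} = - 2 b$
$\left(6 - -4\right) V{\left(m{\left(w \right)} \right)} = \left(6 - -4\right) \left(\left(-2\right) \left(-11\right)\right) = \left(6 + 4\right) 22 = 10 \cdot 22 = 220$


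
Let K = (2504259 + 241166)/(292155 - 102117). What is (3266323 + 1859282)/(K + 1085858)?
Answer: 974059722990/206357028029 ≈ 4.7203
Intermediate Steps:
K = 2745425/190038 ≈ 14.447
(3266323 + 1859282)/(K + 1085858) = (3266323 + 1859282)/(2745425/190038 + 1085858) = 5125605/(206357028029/190038) = 5125605*(190038/206357028029) = 974059722990/206357028029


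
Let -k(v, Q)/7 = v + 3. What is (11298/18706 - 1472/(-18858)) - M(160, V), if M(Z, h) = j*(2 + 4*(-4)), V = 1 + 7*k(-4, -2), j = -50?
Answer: -61672457671/88189437 ≈ -699.32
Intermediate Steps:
k(v, Q) = -21 - 7*v (k(v, Q) = -7*(v + 3) = -7*(3 + v) = -21 - 7*v)
V = 50 (V = 1 + 7*(-21 - 7*(-4)) = 1 + 7*(-21 + 28) = 1 + 7*7 = 1 + 49 = 50)
M(Z, h) = 700 (M(Z, h) = -50*(2 + 4*(-4)) = -50*(2 - 16) = -50*(-14) = 700)
(11298/18706 - 1472/(-18858)) - M(160, V) = (11298/18706 - 1472/(-18858)) - 1*700 = (11298*(1/18706) - 1472*(-1/18858)) - 700 = (5649/9353 + 736/9429) - 700 = 60148229/88189437 - 700 = -61672457671/88189437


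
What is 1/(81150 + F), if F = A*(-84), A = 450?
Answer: 1/43350 ≈ 2.3068e-5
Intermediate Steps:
F = -37800 (F = 450*(-84) = -37800)
1/(81150 + F) = 1/(81150 - 37800) = 1/43350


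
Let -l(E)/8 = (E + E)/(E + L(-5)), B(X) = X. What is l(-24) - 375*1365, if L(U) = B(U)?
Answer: -14844759/29 ≈ -5.1189e+5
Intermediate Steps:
L(U) = U
l(E) = -16*E/(-5 + E) (l(E) = -8*(E + E)/(E - 5) = -8*2*E/(-5 + E) = -16*E/(-5 + E))
l(-24) - 375*1365 = -16*(-24)/(-5 - 24) - 375*1365 = -16*(-24)/(-29) - 511875 = -16*(-24)*(-1/29) - 511875 = -384/29 - 511875 = -14844759/29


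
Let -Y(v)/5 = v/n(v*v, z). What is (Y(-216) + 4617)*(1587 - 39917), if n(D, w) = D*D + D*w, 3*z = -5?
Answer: -891691110975305/5038668 ≈ -1.7697e+8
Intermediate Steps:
z = -5/3 (z = (⅓)*(-5) = -5/3 ≈ -1.6667)
n(D, w) = D² + D*w
Y(v) = -5/(v*(-5/3 + v²)) (Y(v) = -5*v/((v*v)*(v*v - 5/3)) = -5*v/(v²*(v² - 5/3)) = -5*v/(v²*(-5/3 + v²)) = -5*v*1/(v²*(-5/3 + v²)) = -5/(v*(-5/3 + v²)))
(Y(-216) + 4617)*(1587 - 39917) = (-15/(-216*(-5 + 3*(-216)²)) + 4617)*(1587 - 39917) = (-15*(-1/216)/(-5 + 3*46656) + 4617)*(-38330) = (-15*(-1/216)/(-5 + 139968) + 4617)*(-38330) = (-15*(-1/216)/139963 + 4617)*(-38330) = (-15*(-1/216)*1/139963 + 4617)*(-38330) = (5/10077336 + 4617)*(-38330) = (46527060317/10077336)*(-38330) = -891691110975305/5038668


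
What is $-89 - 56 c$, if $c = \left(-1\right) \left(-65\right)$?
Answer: $-3729$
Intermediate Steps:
$c = 65$
$-89 - 56 c = -89 - 3640 = -3729$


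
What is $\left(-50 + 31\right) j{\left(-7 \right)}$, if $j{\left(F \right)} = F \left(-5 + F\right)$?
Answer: $-1596$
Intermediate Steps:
$\left(-50 + 31\right) j{\left(-7 \right)} = \left(-50 + 31\right) \left(- 7 \left(-5 - 7\right)\right) = - 19 \left(\left(-7\right) \left(-12\right)\right) = \left(-19\right) 84 = -1596$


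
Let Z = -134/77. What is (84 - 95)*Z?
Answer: 134/7 ≈ 19.143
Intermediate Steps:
Z = -134/77 (Z = -134*1/77 = -134/77 ≈ -1.7403)
(84 - 95)*Z = (84 - 95)*(-134/77) = -11*(-134/77) = 134/7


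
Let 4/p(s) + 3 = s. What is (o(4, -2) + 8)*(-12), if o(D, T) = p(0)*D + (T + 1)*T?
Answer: -56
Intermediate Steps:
p(s) = 4/(-3 + s)
o(D, T) = -4*D/3 + T*(1 + T) (o(D, T) = (4/(-3 + 0))*D + (T + 1)*T = (4/(-3))*D + (1 + T)*T = (4*(-⅓))*D + T*(1 + T) = -4*D/3 + T*(1 + T))
(o(4, -2) + 8)*(-12) = ((-2 + (-2)² - 4/3*4) + 8)*(-12) = ((-2 + 4 - 16/3) + 8)*(-12) = (-10/3 + 8)*(-12) = (14/3)*(-12) = -56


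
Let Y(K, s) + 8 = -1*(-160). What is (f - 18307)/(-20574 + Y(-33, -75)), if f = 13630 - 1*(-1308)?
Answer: 3369/20422 ≈ 0.16497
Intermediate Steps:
Y(K, s) = 152 (Y(K, s) = -8 - 1*(-160) = -8 + 160 = 152)
f = 14938 (f = 13630 + 1308 = 14938)
(f - 18307)/(-20574 + Y(-33, -75)) = (14938 - 18307)/(-20574 + 152) = -3369/(-20422) = -3369*(-1/20422) = 3369/20422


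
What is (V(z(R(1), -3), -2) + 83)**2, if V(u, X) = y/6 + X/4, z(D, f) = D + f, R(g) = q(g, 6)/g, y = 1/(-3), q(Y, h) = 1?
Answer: 550564/81 ≈ 6797.1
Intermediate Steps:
y = -1/3 ≈ -0.33333
R(g) = 1/g
V(u, X) = -1/18 + X/4 (V(u, X) = -1/3/6 + X/4 = -1/3*1/6 + X*(1/4) = -1/18 + X/4)
(V(z(R(1), -3), -2) + 83)**2 = ((-1/18 + (1/4)*(-2)) + 83)**2 = ((-1/18 - 1/2) + 83)**2 = (-5/9 + 83)**2 = (742/9)**2 = 550564/81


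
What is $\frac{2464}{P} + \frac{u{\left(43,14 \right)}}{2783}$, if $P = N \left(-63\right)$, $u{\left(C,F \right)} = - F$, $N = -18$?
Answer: $\frac{488674}{225423} \approx 2.1678$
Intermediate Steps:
$P = 1134$ ($P = \left(-18\right) \left(-63\right) = 1134$)
$\frac{2464}{P} + \frac{u{\left(43,14 \right)}}{2783} = \frac{2464}{1134} + \frac{\left(-1\right) 14}{2783} = 2464 \cdot \frac{1}{1134} - \frac{14}{2783} = \frac{176}{81} - \frac{14}{2783} = \frac{488674}{225423}$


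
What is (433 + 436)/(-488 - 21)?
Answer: -869/509 ≈ -1.7073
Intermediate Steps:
(433 + 436)/(-488 - 21) = 869/(-509) = 869*(-1/509) = -869/509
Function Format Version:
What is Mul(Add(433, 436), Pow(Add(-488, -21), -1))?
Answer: Rational(-869, 509) ≈ -1.7073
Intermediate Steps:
Mul(Add(433, 436), Pow(Add(-488, -21), -1)) = Mul(869, Pow(-509, -1)) = Mul(869, Rational(-1, 509)) = Rational(-869, 509)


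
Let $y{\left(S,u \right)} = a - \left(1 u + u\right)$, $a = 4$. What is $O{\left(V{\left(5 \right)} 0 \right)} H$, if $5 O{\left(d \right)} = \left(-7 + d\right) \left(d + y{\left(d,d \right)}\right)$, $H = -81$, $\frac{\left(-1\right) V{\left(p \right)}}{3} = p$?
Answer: $\frac{2268}{5} \approx 453.6$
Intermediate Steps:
$V{\left(p \right)} = - 3 p$
$y{\left(S,u \right)} = 4 - 2 u$ ($y{\left(S,u \right)} = 4 - \left(1 u + u\right) = 4 - \left(u + u\right) = 4 - 2 u$)
$O{\left(d \right)} = \frac{\left(-7 + d\right) \left(4 - d\right)}{5}$ ($O{\left(d \right)} = \frac{\left(-7 + d\right) \left(d - \left(-4 + 2 d\right)\right)}{5} = \frac{\left(-7 + d\right) \left(4 - d\right)}{5}$)
$O{\left(V{\left(5 \right)} 0 \right)} H = \left(- \frac{28}{5} - \frac{\left(\left(-3\right) 5 \cdot 0\right)^{2}}{5} + \frac{11 \left(-3\right) 5 \cdot 0}{5}\right) \left(-81\right) = \left(- \frac{28}{5} - \frac{\left(\left(-15\right) 0\right)^{2}}{5} + \frac{11 \left(\left(-15\right) 0\right)}{5}\right) \left(-81\right) = \left(- \frac{28}{5} - \frac{0^{2}}{5} + \frac{11}{5} \cdot 0\right) \left(-81\right) = \left(- \frac{28}{5} - 0 + 0\right) \left(-81\right) = \left(- \frac{28}{5} + 0 + 0\right) \left(-81\right) = \left(- \frac{28}{5}\right) \left(-81\right) = \frac{2268}{5}$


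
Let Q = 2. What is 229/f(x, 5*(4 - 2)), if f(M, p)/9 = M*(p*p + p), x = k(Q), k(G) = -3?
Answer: -229/2970 ≈ -0.077104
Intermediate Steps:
x = -3
f(M, p) = 9*M*(p + p²) (f(M, p) = 9*(M*(p*p + p)) = 9*(M*(p² + p)) = 9*(M*(p + p²)) = 9*M*(p + p²))
229/f(x, 5*(4 - 2)) = 229/((9*(-3)*(5*(4 - 2))*(1 + 5*(4 - 2)))) = 229/((9*(-3)*(5*2)*(1 + 5*2))) = 229/((9*(-3)*10*(1 + 10))) = 229/((9*(-3)*10*11)) = 229/(-2970) = 229*(-1/2970) = -229/2970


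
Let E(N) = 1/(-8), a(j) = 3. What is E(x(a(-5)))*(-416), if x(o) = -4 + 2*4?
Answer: 52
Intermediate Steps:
x(o) = 4 (x(o) = -4 + 8 = 4)
E(N) = -⅛
E(x(a(-5)))*(-416) = -⅛*(-416) = 52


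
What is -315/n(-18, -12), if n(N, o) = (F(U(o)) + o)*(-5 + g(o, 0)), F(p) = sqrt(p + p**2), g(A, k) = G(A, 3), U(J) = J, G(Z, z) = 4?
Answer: -315 - 105*sqrt(33)/2 ≈ -616.59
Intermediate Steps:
g(A, k) = 4
n(N, o) = -o - sqrt(o*(1 + o)) (n(N, o) = (sqrt(o*(1 + o)) + o)*(-5 + 4) = (o + sqrt(o*(1 + o)))*(-1) = -o - sqrt(o*(1 + o)))
-315/n(-18, -12) = -315/(-1*(-12) - sqrt(-12*(1 - 12))) = -315/(12 - sqrt(-12*(-11))) = -315/(12 - sqrt(132)) = -315/(12 - 2*sqrt(33))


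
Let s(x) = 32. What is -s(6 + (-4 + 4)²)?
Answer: -32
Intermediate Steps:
-s(6 + (-4 + 4)²) = -1*32 = -32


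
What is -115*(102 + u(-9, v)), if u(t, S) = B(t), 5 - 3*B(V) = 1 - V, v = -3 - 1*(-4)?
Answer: -34615/3 ≈ -11538.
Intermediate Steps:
v = 1 (v = -3 + 4 = 1)
B(V) = 4/3 + V/3 (B(V) = 5/3 - (1 - V)/3 = 5/3 + (-1/3 + V/3) = 4/3 + V/3)
u(t, S) = 4/3 + t/3
-115*(102 + u(-9, v)) = -115*(102 + (4/3 + (1/3)*(-9))) = -115*(102 + (4/3 - 3)) = -115*(102 - 5/3) = -115*301/3 = -34615/3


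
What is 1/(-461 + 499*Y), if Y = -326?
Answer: -1/163135 ≈ -6.1299e-6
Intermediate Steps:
1/(-461 + 499*Y) = 1/(-461 + 499*(-326)) = 1/(-461 - 162674) = 1/(-163135) = -1/163135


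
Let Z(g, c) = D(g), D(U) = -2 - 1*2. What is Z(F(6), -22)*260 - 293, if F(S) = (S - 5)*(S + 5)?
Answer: -1333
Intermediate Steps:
D(U) = -4 (D(U) = -2 - 2 = -4)
F(S) = (-5 + S)*(5 + S)
Z(g, c) = -4
Z(F(6), -22)*260 - 293 = -4*260 - 293 = -1040 - 293 = -1333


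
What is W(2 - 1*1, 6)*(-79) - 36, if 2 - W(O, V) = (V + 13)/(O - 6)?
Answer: -2471/5 ≈ -494.20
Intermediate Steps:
W(O, V) = 2 - (13 + V)/(-6 + O) (W(O, V) = 2 - (V + 13)/(O - 6) = 2 - (13 + V)/(-6 + O))
W(2 - 1*1, 6)*(-79) - 36 = ((-25 - 1*6 + 2*(2 - 1*1))/(-6 + (2 - 1*1)))*(-79) - 36 = ((-25 - 6 + 2*(2 - 1))/(-6 + (2 - 1)))*(-79) - 36 = ((-25 - 6 + 2*1)/(-6 + 1))*(-79) - 36 = ((-25 - 6 + 2)/(-5))*(-79) - 36 = -1/5*(-29)*(-79) - 36 = (29/5)*(-79) - 36 = -2291/5 - 36 = -2471/5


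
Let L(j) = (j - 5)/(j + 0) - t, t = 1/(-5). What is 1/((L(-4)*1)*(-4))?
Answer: -5/49 ≈ -0.10204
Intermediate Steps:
t = -⅕ (t = 1*(-⅕) = -⅕ ≈ -0.20000)
L(j) = ⅕ + (-5 + j)/j (L(j) = (j - 5)/(j + 0) - 1*(-⅕) = (-5 + j)/j + ⅕ = ⅕ + (-5 + j)/j)
1/((L(-4)*1)*(-4)) = 1/(((6/5 - 5/(-4))*1)*(-4)) = 1/(((6/5 - 5*(-¼))*1)*(-4)) = 1/(((6/5 + 5/4)*1)*(-4)) = 1/(((49/20)*1)*(-4)) = 1/((49/20)*(-4)) = 1/(-49/5) = -5/49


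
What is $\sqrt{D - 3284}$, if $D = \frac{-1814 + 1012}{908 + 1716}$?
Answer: $\frac{i \sqrt{353338738}}{328} \approx 57.309 i$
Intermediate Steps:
$D = - \frac{401}{1312}$ ($D = - \frac{802}{2624} = \left(-802\right) \frac{1}{2624} = - \frac{401}{1312} \approx -0.30564$)
$\sqrt{D - 3284} = \sqrt{- \frac{401}{1312} - 3284} = \sqrt{- \frac{4309009}{1312}} = \frac{i \sqrt{353338738}}{328}$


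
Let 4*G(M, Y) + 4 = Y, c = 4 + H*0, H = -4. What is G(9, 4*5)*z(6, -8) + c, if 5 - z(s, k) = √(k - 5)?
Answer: 24 - 4*I*√13 ≈ 24.0 - 14.422*I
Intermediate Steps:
z(s, k) = 5 - √(-5 + k) (z(s, k) = 5 - √(k - 5) = 5 - √(-5 + k))
c = 4 (c = 4 - 4*0 = 4 + 0 = 4)
G(M, Y) = -1 + Y/4
G(9, 4*5)*z(6, -8) + c = (-1 + (4*5)/4)*(5 - √(-5 - 8)) + 4 = (-1 + (¼)*20)*(5 - √(-13)) + 4 = (-1 + 5)*(5 - I*√13) + 4 = 4*(5 - I*√13) + 4 = (20 - 4*I*√13) + 4 = 24 - 4*I*√13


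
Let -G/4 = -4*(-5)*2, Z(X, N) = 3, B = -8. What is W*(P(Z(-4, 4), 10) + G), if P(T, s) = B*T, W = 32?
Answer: -5888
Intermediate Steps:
G = -160 (G = -4*(-4*(-5))*2 = -80*2 = -4*40 = -160)
P(T, s) = -8*T
W*(P(Z(-4, 4), 10) + G) = 32*(-8*3 - 160) = 32*(-24 - 160) = 32*(-184) = -5888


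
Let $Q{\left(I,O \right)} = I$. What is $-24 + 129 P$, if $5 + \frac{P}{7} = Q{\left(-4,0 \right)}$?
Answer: $-8151$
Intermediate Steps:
$P = -63$ ($P = -35 + 7 \left(-4\right) = -35 - 28 = -63$)
$-24 + 129 P = -24 + 129 \left(-63\right) = -24 - 8127 = -8151$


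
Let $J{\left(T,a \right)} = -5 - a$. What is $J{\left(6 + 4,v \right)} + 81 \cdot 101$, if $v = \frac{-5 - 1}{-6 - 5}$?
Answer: $\frac{89930}{11} \approx 8175.5$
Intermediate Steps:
$v = \frac{6}{11}$ ($v = - \frac{6}{-11} = \left(-6\right) \left(- \frac{1}{11}\right) = \frac{6}{11} \approx 0.54545$)
$J{\left(6 + 4,v \right)} + 81 \cdot 101 = \left(-5 - \frac{6}{11}\right) + 81 \cdot 101 = \left(-5 - \frac{6}{11}\right) + 8181 = - \frac{61}{11} + 8181 = \frac{89930}{11}$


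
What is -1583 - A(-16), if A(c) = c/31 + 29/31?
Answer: -49086/31 ≈ -1583.4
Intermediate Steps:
A(c) = 29/31 + c/31 (A(c) = c*(1/31) + 29*(1/31) = c/31 + 29/31 = 29/31 + c/31)
-1583 - A(-16) = -1583 - (29/31 + (1/31)*(-16)) = -1583 - (29/31 - 16/31) = -1583 - 1*13/31 = -1583 - 13/31 = -49086/31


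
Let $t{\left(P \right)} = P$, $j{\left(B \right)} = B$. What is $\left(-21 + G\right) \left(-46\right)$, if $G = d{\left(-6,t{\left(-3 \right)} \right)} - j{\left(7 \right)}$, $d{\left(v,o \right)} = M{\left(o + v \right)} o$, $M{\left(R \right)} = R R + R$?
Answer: $11224$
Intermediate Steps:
$M{\left(R \right)} = R + R^{2}$ ($M{\left(R \right)} = R^{2} + R = R + R^{2}$)
$d{\left(v,o \right)} = o \left(o + v\right) \left(1 + o + v\right)$ ($d{\left(v,o \right)} = \left(o + v\right) \left(1 + \left(o + v\right)\right) o = \left(o + v\right) \left(1 + o + v\right) o = o \left(o + v\right) \left(1 + o + v\right)$)
$G = -223$ ($G = - 3 \left(-3 - 6\right) \left(1 - 3 - 6\right) - 7 = \left(-3\right) \left(-9\right) \left(-8\right) - 7 = -216 - 7 = -223$)
$\left(-21 + G\right) \left(-46\right) = \left(-21 - 223\right) \left(-46\right) = \left(-244\right) \left(-46\right) = 11224$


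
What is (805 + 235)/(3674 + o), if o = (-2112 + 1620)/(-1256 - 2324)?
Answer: 930800/3288353 ≈ 0.28306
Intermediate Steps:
o = 123/895 (o = -492/(-3580) = -492*(-1/3580) = 123/895 ≈ 0.13743)
(805 + 235)/(3674 + o) = (805 + 235)/(3674 + 123/895) = 1040/(3288353/895) = 1040*(895/3288353) = 930800/3288353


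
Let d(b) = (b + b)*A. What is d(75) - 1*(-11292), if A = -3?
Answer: 10842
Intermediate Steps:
d(b) = -6*b (d(b) = (b + b)*(-3) = (2*b)*(-3) = -6*b)
d(75) - 1*(-11292) = -6*75 - 1*(-11292) = -450 + 11292 = 10842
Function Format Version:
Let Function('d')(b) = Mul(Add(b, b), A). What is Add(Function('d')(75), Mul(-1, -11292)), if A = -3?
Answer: 10842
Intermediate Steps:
Function('d')(b) = Mul(-6, b) (Function('d')(b) = Mul(Add(b, b), -3) = Mul(Mul(2, b), -3) = Mul(-6, b))
Add(Function('d')(75), Mul(-1, -11292)) = Add(Mul(-6, 75), Mul(-1, -11292)) = Add(-450, 11292) = 10842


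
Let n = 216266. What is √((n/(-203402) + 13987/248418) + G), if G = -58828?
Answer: I*√4172204396493835775266222/8421453006 ≈ 242.55*I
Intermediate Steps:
√((n/(-203402) + 13987/248418) + G) = √((216266/(-203402) + 13987/248418) - 58828) = √((216266*(-1/203402) + 13987*(1/248418)) - 58828) = √((-108133/101701 + 13987/248418) - 58828) = √(-25439691707/25264359018 - 58828) = √(-1486277152002611/25264359018) = I*√4172204396493835775266222/8421453006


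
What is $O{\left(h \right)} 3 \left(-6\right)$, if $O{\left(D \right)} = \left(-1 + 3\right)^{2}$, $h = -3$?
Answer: $-72$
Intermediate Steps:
$O{\left(D \right)} = 4$ ($O{\left(D \right)} = 2^{2} = 4$)
$O{\left(h \right)} 3 \left(-6\right) = 4 \cdot 3 \left(-6\right) = 12 \left(-6\right) = -72$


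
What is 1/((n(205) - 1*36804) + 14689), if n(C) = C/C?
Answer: -1/22114 ≈ -4.5220e-5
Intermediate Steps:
n(C) = 1
1/((n(205) - 1*36804) + 14689) = 1/((1 - 1*36804) + 14689) = 1/((1 - 36804) + 14689) = 1/(-36803 + 14689) = 1/(-22114) = -1/22114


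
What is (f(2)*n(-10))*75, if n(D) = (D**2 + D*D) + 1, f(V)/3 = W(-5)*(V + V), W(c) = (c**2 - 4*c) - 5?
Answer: 7236000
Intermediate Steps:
W(c) = -5 + c**2 - 4*c
f(V) = 240*V (f(V) = 3*((-5 + (-5)**2 - 4*(-5))*(V + V)) = 3*((-5 + 25 + 20)*(2*V)) = 3*(40*(2*V)) = 3*(80*V) = 240*V)
n(D) = 1 + 2*D**2 (n(D) = (D**2 + D**2) + 1 = 2*D**2 + 1 = 1 + 2*D**2)
(f(2)*n(-10))*75 = ((240*2)*(1 + 2*(-10)**2))*75 = (480*(1 + 2*100))*75 = (480*(1 + 200))*75 = (480*201)*75 = 96480*75 = 7236000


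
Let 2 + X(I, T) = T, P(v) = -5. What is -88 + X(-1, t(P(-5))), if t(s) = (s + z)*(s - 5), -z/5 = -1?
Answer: -90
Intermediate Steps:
z = 5 (z = -5*(-1) = 5)
t(s) = (-5 + s)*(5 + s) (t(s) = (s + 5)*(s - 5) = (5 + s)*(-5 + s) = (-5 + s)*(5 + s))
X(I, T) = -2 + T
-88 + X(-1, t(P(-5))) = -88 + (-2 + (-25 + (-5)**2)) = -88 + (-2 + (-25 + 25)) = -88 + (-2 + 0) = -88 - 2 = -90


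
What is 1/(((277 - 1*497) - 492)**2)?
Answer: 1/506944 ≈ 1.9726e-6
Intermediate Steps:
1/(((277 - 1*497) - 492)**2) = 1/(((277 - 497) - 492)**2) = 1/((-220 - 492)**2) = 1/((-712)**2) = 1/506944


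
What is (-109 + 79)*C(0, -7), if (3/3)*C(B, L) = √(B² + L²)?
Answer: -210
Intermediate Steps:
C(B, L) = √(B² + L²)
(-109 + 79)*C(0, -7) = (-109 + 79)*√(0² + (-7)²) = -30*√(0 + 49) = -30*√49 = -30*7 = -210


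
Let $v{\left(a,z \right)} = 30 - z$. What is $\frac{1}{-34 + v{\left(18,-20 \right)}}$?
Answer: $\frac{1}{16} \approx 0.0625$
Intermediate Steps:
$\frac{1}{-34 + v{\left(18,-20 \right)}} = \frac{1}{-34 + \left(30 - -20\right)} = \frac{1}{-34 + \left(30 + 20\right)} = \frac{1}{-34 + 50} = \frac{1}{16}$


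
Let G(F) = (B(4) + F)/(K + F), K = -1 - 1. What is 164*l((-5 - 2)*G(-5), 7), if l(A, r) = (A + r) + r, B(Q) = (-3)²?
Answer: 2952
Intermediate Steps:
B(Q) = 9
K = -2
G(F) = (9 + F)/(-2 + F)
l(A, r) = A + 2*r
164*l((-5 - 2)*G(-5), 7) = 164*((-5 - 2)*((9 - 5)/(-2 - 5)) + 2*7) = 164*(-7*4/(-7) + 14) = 164*(-(-1)*4 + 14) = 164*(-7*(-4/7) + 14) = 164*(4 + 14) = 164*18 = 2952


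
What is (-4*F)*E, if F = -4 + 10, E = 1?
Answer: -24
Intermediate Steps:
F = 6
(-4*F)*E = -4*6*1 = -24*1 = -24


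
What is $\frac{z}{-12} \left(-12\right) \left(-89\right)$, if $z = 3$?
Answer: $-267$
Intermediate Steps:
$\frac{z}{-12} \left(-12\right) \left(-89\right) = \frac{3}{-12} \left(-12\right) \left(-89\right) = 3 \left(- \frac{1}{12}\right) \left(-12\right) \left(-89\right) = \left(- \frac{1}{4}\right) \left(-12\right) \left(-89\right) = 3 \left(-89\right) = -267$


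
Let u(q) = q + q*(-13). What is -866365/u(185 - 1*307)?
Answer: -866365/1464 ≈ -591.78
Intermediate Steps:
u(q) = -12*q (u(q) = q - 13*q = -12*q)
-866365/u(185 - 1*307) = -866365*(-1/(12*(185 - 1*307))) = -866365*(-1/(12*(185 - 307))) = -866365/((-12*(-122))) = -866365/1464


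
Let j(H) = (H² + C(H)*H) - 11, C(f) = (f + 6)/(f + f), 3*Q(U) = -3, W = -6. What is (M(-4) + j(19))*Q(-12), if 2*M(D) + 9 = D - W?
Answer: -359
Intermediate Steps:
Q(U) = -1 (Q(U) = (⅓)*(-3) = -1)
M(D) = -3/2 + D/2 (M(D) = -9/2 + (D - 1*(-6))/2 = -9/2 + (D + 6)/2 = -9/2 + (6 + D)/2 = -9/2 + (3 + D/2) = -3/2 + D/2)
C(f) = (6 + f)/(2*f) (C(f) = (6 + f)/((2*f)) = (6 + f)*(1/(2*f)) = (6 + f)/(2*f))
j(H) = -8 + H² + H/2 (j(H) = (H² + ((6 + H)/(2*H))*H) - 11 = (H² + (3 + H/2)) - 11 = (3 + H² + H/2) - 11 = -8 + H² + H/2)
(M(-4) + j(19))*Q(-12) = ((-3/2 + (½)*(-4)) + (-8 + 19² + (½)*19))*(-1) = ((-3/2 - 2) + (-8 + 361 + 19/2))*(-1) = (-7/2 + 725/2)*(-1) = 359*(-1) = -359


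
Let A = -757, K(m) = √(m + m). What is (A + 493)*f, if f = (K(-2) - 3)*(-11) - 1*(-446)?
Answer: -126456 + 5808*I ≈ -1.2646e+5 + 5808.0*I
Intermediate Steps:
K(m) = √2*√m (K(m) = √(2*m) = √2*√m)
f = 479 - 22*I (f = (√2*√(-2) - 3)*(-11) - 1*(-446) = (√2*(I*√2) - 3)*(-11) + 446 = (2*I - 3)*(-11) + 446 = (-3 + 2*I)*(-11) + 446 = (33 - 22*I) + 446 = 479 - 22*I ≈ 479.0 - 22.0*I)
(A + 493)*f = (-757 + 493)*(479 - 22*I) = -264*(479 - 22*I) = -126456 + 5808*I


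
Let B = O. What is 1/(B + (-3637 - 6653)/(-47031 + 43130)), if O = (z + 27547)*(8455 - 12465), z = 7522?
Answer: -3901/548584707400 ≈ -7.1110e-9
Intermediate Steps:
O = -140626690 (O = (7522 + 27547)*(8455 - 12465) = 35069*(-4010) = -140626690)
B = -140626690
1/(B + (-3637 - 6653)/(-47031 + 43130)) = 1/(-140626690 + (-3637 - 6653)/(-47031 + 43130)) = 1/(-140626690 - 10290/(-3901)) = 1/(-140626690 - 10290*(-1/3901)) = 1/(-140626690 + 10290/3901) = 1/(-548584707400/3901) = -3901/548584707400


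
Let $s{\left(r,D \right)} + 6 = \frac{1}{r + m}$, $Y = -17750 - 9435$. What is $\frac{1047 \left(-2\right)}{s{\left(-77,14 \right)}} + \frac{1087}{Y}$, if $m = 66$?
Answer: $\frac{626106461}{1821395} \approx 343.75$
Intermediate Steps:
$Y = -27185$
$s{\left(r,D \right)} = -6 + \frac{1}{66 + r}$ ($s{\left(r,D \right)} = -6 + \frac{1}{r + 66} = -6 + \frac{1}{66 + r}$)
$\frac{1047 \left(-2\right)}{s{\left(-77,14 \right)}} + \frac{1087}{Y} = \frac{1047 \left(-2\right)}{\frac{1}{66 - 77} \left(-395 - -462\right)} + \frac{1087}{-27185} = - \frac{2094}{\frac{1}{-11} \left(-395 + 462\right)} + 1087 \left(- \frac{1}{27185}\right) = - \frac{2094}{\left(- \frac{1}{11}\right) 67} - \frac{1087}{27185} = - \frac{2094}{- \frac{67}{11}} - \frac{1087}{27185} = \left(-2094\right) \left(- \frac{11}{67}\right) - \frac{1087}{27185} = \frac{23034}{67} - \frac{1087}{27185} = \frac{626106461}{1821395}$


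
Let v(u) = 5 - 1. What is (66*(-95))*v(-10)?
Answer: -25080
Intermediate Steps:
v(u) = 4
(66*(-95))*v(-10) = (66*(-95))*4 = -6270*4 = -25080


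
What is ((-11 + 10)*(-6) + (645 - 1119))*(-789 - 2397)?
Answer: 1491048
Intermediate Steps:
((-11 + 10)*(-6) + (645 - 1119))*(-789 - 2397) = (-1*(-6) - 474)*(-3186) = (6 - 474)*(-3186) = -468*(-3186) = 1491048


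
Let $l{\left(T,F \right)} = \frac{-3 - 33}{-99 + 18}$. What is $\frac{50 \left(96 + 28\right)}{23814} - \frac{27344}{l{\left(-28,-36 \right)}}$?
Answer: $- \frac{732563168}{11907} \approx -61524.0$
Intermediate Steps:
$l{\left(T,F \right)} = \frac{4}{9}$ ($l{\left(T,F \right)} = - \frac{36}{-81} = \left(-36\right) \left(- \frac{1}{81}\right) = \frac{4}{9}$)
$\frac{50 \left(96 + 28\right)}{23814} - \frac{27344}{l{\left(-28,-36 \right)}} = \frac{50 \left(96 + 28\right)}{23814} - \frac{27344}{\frac{4}{9}} = 50 \cdot 124 \cdot \frac{1}{23814} - 61524 = 6200 \cdot \frac{1}{23814} - 61524 = \frac{3100}{11907} - 61524 = - \frac{732563168}{11907}$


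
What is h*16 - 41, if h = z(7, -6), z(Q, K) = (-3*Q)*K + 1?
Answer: 1991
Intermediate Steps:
z(Q, K) = 1 - 3*K*Q (z(Q, K) = -3*K*Q + 1 = 1 - 3*K*Q)
h = 127 (h = 1 - 3*(-6)*7 = 1 + 126 = 127)
h*16 - 41 = 127*16 - 41 = 2032 - 41 = 1991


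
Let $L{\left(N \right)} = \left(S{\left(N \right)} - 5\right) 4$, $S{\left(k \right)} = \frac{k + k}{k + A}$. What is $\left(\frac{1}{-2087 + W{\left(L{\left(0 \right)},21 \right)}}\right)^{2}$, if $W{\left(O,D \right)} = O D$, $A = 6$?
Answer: $\frac{1}{6285049} \approx 1.5911 \cdot 10^{-7}$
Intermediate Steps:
$S{\left(k \right)} = \frac{2 k}{6 + k}$ ($S{\left(k \right)} = \frac{k + k}{k + 6} = \frac{2 k}{6 + k}$)
$L{\left(N \right)} = -20 + \frac{8 N}{6 + N}$ ($L{\left(N \right)} = \left(\frac{2 N}{6 + N} - 5\right) 4 = \left(-5 + \frac{2 N}{6 + N}\right) 4 = -20 + \frac{8 N}{6 + N}$)
$W{\left(O,D \right)} = D O$
$\left(\frac{1}{-2087 + W{\left(L{\left(0 \right)},21 \right)}}\right)^{2} = \left(\frac{1}{-2087 + 21 \frac{12 \left(-10 - 0\right)}{6 + 0}}\right)^{2} = \left(\frac{1}{-2087 + 21 \frac{12 \left(-10 + 0\right)}{6}}\right)^{2} = \left(\frac{1}{-2087 + 21 \cdot 12 \cdot \frac{1}{6} \left(-10\right)}\right)^{2} = \left(\frac{1}{-2087 + 21 \left(-20\right)}\right)^{2} = \left(\frac{1}{-2087 - 420}\right)^{2} = \left(\frac{1}{-2507}\right)^{2} = \left(- \frac{1}{2507}\right)^{2} = \frac{1}{6285049}$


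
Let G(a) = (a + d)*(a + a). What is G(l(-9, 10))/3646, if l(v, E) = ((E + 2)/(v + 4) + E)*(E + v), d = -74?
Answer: -12616/45575 ≈ -0.27682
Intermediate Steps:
l(v, E) = (E + v)*(E + (2 + E)/(4 + v)) (l(v, E) = ((2 + E)/(4 + v) + E)*(E + v) = (E + (2 + E)/(4 + v))*(E + v) = (E + v)*(E + (2 + E)/(4 + v)))
G(a) = 2*a*(-74 + a) (G(a) = (a - 74)*(a + a) = (-74 + a)*(2*a) = 2*a*(-74 + a))
G(l(-9, 10))/3646 = (2*((2*10 + 2*(-9) + 5*10² + 10*(-9)² - 9*10² + 5*10*(-9))/(4 - 9))*(-74 + (2*10 + 2*(-9) + 5*10² + 10*(-9)² - 9*10² + 5*10*(-9))/(4 - 9)))/3646 = (2*((20 - 18 + 5*100 + 10*81 - 9*100 - 450)/(-5))*(-74 + (20 - 18 + 5*100 + 10*81 - 9*100 - 450)/(-5)))*(1/3646) = (2*(-(20 - 18 + 500 + 810 - 900 - 450)/5)*(-74 - (20 - 18 + 500 + 810 - 900 - 450)/5))*(1/3646) = (2*(-⅕*(-38))*(-74 - ⅕*(-38)))*(1/3646) = (2*(38/5)*(-74 + 38/5))*(1/3646) = (2*(38/5)*(-332/5))*(1/3646) = -25232/25*1/3646 = -12616/45575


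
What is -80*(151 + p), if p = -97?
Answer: -4320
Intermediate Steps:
-80*(151 + p) = -80*(151 - 97) = -80*54 = -4320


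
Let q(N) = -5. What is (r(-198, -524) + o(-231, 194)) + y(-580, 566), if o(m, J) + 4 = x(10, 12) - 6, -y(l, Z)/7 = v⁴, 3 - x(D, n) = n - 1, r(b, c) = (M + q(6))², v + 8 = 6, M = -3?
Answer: -66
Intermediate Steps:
v = -2 (v = -8 + 6 = -2)
r(b, c) = 64 (r(b, c) = (-3 - 5)² = (-8)² = 64)
x(D, n) = 4 - n (x(D, n) = 3 - (n - 1) = 3 - (-1 + n) = 3 + (1 - n) = 4 - n)
y(l, Z) = -112 (y(l, Z) = -7*(-2)⁴ = -7*16 = -112)
o(m, J) = -18 (o(m, J) = -4 + ((4 - 1*12) - 6) = -4 + ((4 - 12) - 6) = -4 + (-8 - 6) = -4 - 14 = -18)
(r(-198, -524) + o(-231, 194)) + y(-580, 566) = (64 - 18) - 112 = 46 - 112 = -66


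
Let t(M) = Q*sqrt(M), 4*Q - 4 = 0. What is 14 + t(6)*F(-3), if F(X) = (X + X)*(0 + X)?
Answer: 14 + 18*sqrt(6) ≈ 58.091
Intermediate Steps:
Q = 1 (Q = 1 + (1/4)*0 = 1 + 0 = 1)
F(X) = 2*X**2 (F(X) = (2*X)*X = 2*X**2)
t(M) = sqrt(M) (t(M) = 1*sqrt(M) = sqrt(M))
14 + t(6)*F(-3) = 14 + sqrt(6)*(2*(-3)**2) = 14 + sqrt(6)*(2*9) = 14 + sqrt(6)*18 = 14 + 18*sqrt(6)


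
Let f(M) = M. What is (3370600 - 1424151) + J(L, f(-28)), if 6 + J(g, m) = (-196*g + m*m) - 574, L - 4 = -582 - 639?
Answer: 2185185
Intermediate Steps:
L = -1217 (L = 4 + (-582 - 639) = 4 - 1221 = -1217)
J(g, m) = -580 + m² - 196*g (J(g, m) = -6 + ((-196*g + m*m) - 574) = -6 + ((-196*g + m²) - 574) = -6 + ((m² - 196*g) - 574) = -6 + (-574 + m² - 196*g) = -580 + m² - 196*g)
(3370600 - 1424151) + J(L, f(-28)) = (3370600 - 1424151) + (-580 + (-28)² - 196*(-1217)) = 1946449 + (-580 + 784 + 238532) = 1946449 + 238736 = 2185185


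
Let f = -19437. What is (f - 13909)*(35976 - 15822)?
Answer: -672055284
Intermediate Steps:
(f - 13909)*(35976 - 15822) = (-19437 - 13909)*(35976 - 15822) = -33346*20154 = -672055284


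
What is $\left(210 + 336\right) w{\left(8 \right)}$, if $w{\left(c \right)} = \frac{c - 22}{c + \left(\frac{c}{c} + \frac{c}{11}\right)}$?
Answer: $- \frac{84084}{107} \approx -785.83$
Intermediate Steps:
$w{\left(c \right)} = \frac{-22 + c}{1 + \frac{12 c}{11}}$ ($w{\left(c \right)} = \frac{-22 + c}{c + \left(1 + c \frac{1}{11}\right)} = \frac{-22 + c}{c + \left(1 + \frac{c}{11}\right)} = \frac{-22 + c}{1 + \frac{12 c}{11}}$)
$\left(210 + 336\right) w{\left(8 \right)} = \left(210 + 336\right) \frac{11 \left(-22 + 8\right)}{11 + 12 \cdot 8} = 546 \cdot 11 \frac{1}{11 + 96} \left(-14\right) = 546 \cdot 11 \cdot \frac{1}{107} \left(-14\right) = 546 \left(- \frac{154}{107}\right) = - \frac{84084}{107}$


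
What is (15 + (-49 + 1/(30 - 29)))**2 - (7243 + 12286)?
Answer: -18440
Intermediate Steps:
(15 + (-49 + 1/(30 - 29)))**2 - (7243 + 12286) = (15 + (-49 + 1/1))**2 - 1*19529 = (15 + (-49 + 1))**2 - 19529 = (15 - 48)**2 - 19529 = (-33)**2 - 19529 = 1089 - 19529 = -18440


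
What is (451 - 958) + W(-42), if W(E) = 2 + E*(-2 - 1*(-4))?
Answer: -589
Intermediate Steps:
W(E) = 2 + 2*E (W(E) = 2 + E*(-2 + 4) = 2 + E*2 = 2 + 2*E)
(451 - 958) + W(-42) = (451 - 958) + (2 + 2*(-42)) = -507 + (2 - 84) = -507 - 82 = -589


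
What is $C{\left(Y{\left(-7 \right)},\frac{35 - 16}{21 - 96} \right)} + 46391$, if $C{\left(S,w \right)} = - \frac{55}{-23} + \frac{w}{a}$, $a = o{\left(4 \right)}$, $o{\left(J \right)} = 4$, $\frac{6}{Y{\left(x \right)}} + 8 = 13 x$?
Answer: $\frac{320113963}{6900} \approx 46393.0$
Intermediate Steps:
$Y{\left(x \right)} = \frac{6}{-8 + 13 x}$
$a = 4$
$C{\left(S,w \right)} = \frac{55}{23} + \frac{w}{4}$ ($C{\left(S,w \right)} = - \frac{55}{-23} + \frac{w}{4} = \left(-55\right) \left(- \frac{1}{23}\right) + w \frac{1}{4} = \frac{55}{23} + \frac{w}{4}$)
$C{\left(Y{\left(-7 \right)},\frac{35 - 16}{21 - 96} \right)} + 46391 = \left(\frac{55}{23} + \frac{\left(35 - 16\right) \frac{1}{21 - 96}}{4}\right) + 46391 = \left(\frac{55}{23} + \frac{19 \frac{1}{-75}}{4}\right) + 46391 = \left(\frac{55}{23} + \frac{19 \left(- \frac{1}{75}\right)}{4}\right) + 46391 = \left(\frac{55}{23} + \frac{1}{4} \left(- \frac{19}{75}\right)\right) + 46391 = \left(\frac{55}{23} - \frac{19}{300}\right) + 46391 = \frac{16063}{6900} + 46391 = \frac{320113963}{6900}$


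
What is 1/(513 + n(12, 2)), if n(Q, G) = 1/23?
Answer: 23/11800 ≈ 0.0019492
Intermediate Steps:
n(Q, G) = 1/23
1/(513 + n(12, 2)) = 1/(513 + 1/23) = 1/(11800/23) = 23/11800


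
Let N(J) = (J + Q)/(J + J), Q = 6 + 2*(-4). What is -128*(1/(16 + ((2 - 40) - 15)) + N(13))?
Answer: -24384/481 ≈ -50.694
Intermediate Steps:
Q = -2 (Q = 6 - 8 = -2)
N(J) = (-2 + J)/(2*J) (N(J) = (J - 2)/(J + J) = (-2 + J)/((2*J)) = (-2 + J)*(1/(2*J)) = (-2 + J)/(2*J))
-128*(1/(16 + ((2 - 40) - 15)) + N(13)) = -128*(1/(16 + ((2 - 40) - 15)) + (½)*(-2 + 13)/13) = -128*(1/(16 + (-38 - 15)) + (½)*(1/13)*11) = -128*(1/(16 - 53) + 11/26) = -128*(1/(-37) + 11/26) = -128*(-1/37 + 11/26) = -128*381/962 = -24384/481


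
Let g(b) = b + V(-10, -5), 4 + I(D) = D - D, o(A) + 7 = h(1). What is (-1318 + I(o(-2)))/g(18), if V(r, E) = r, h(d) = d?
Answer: -661/4 ≈ -165.25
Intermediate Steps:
o(A) = -6 (o(A) = -7 + 1 = -6)
I(D) = -4 (I(D) = -4 + (D - D) = -4 + 0 = -4)
g(b) = -10 + b (g(b) = b - 10 = -10 + b)
(-1318 + I(o(-2)))/g(18) = (-1318 - 4)/(-10 + 18) = -1322/8 = -1322*1/8 = -661/4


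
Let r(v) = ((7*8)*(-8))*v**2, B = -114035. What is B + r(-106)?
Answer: -5147763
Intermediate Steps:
r(v) = -448*v**2 (r(v) = (56*(-8))*v**2 = -448*v**2)
B + r(-106) = -114035 - 448*(-106)**2 = -114035 - 448*11236 = -114035 - 5033728 = -5147763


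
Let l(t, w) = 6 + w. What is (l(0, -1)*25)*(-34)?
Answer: -4250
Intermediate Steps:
(l(0, -1)*25)*(-34) = ((6 - 1)*25)*(-34) = (5*25)*(-34) = 125*(-34) = -4250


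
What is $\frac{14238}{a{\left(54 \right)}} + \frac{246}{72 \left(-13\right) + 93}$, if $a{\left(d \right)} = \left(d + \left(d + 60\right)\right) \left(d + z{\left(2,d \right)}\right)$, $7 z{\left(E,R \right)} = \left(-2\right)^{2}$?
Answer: $\frac{541517}{429368} \approx 1.2612$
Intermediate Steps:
$z{\left(E,R \right)} = \frac{4}{7}$ ($z{\left(E,R \right)} = \frac{\left(-2\right)^{2}}{7} = \frac{1}{7} \cdot 4 = \frac{4}{7}$)
$a{\left(d \right)} = \left(60 + 2 d\right) \left(\frac{4}{7} + d\right)$ ($a{\left(d \right)} = \left(d + \left(d + 60\right)\right) \left(d + \frac{4}{7}\right) = \left(d + \left(60 + d\right)\right) \left(\frac{4}{7} + d\right) = \left(60 + 2 d\right) \left(\frac{4}{7} + d\right)$)
$\frac{14238}{a{\left(54 \right)}} + \frac{246}{72 \left(-13\right) + 93} = \frac{14238}{\frac{240}{7} + 2 \cdot 54^{2} + \frac{428}{7} \cdot 54} + \frac{246}{72 \left(-13\right) + 93} = \frac{14238}{\frac{240}{7} + 2 \cdot 2916 + \frac{23112}{7}} + \frac{246}{-936 + 93} = \frac{14238}{\frac{240}{7} + 5832 + \frac{23112}{7}} + \frac{246}{-843} = \frac{14238}{9168} + 246 \left(- \frac{1}{843}\right) = 14238 \cdot \frac{1}{9168} - \frac{82}{281} = \frac{2373}{1528} - \frac{82}{281} = \frac{541517}{429368}$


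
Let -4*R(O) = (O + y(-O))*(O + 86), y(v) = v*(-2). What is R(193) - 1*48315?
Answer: -354801/4 ≈ -88700.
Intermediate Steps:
y(v) = -2*v
R(O) = -3*O*(86 + O)/4 (R(O) = -(O - (-2)*O)*(O + 86)/4 = -(O + 2*O)*(86 + O)/4 = -3*O*(86 + O)/4)
R(193) - 1*48315 = (¾)*193*(-86 - 1*193) - 1*48315 = (¾)*193*(-86 - 193) - 48315 = (¾)*193*(-279) - 48315 = -161541/4 - 48315 = -354801/4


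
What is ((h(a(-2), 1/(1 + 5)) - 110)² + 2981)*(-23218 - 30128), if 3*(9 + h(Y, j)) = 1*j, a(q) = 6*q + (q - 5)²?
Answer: -49342604975/54 ≈ -9.1375e+8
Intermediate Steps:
a(q) = (-5 + q)² + 6*q (a(q) = 6*q + (-5 + q)² = (-5 + q)² + 6*q)
h(Y, j) = -9 + j/3 (h(Y, j) = -9 + (1*j)/3 = -9 + j/3)
((h(a(-2), 1/(1 + 5)) - 110)² + 2981)*(-23218 - 30128) = (((-9 + 1/(3*(1 + 5))) - 110)² + 2981)*(-23218 - 30128) = (((-9 + (⅓)/6) - 110)² + 2981)*(-53346) = (((-9 + (⅓)*(⅙)) - 110)² + 2981)*(-53346) = (((-9 + 1/18) - 110)² + 2981)*(-53346) = ((-161/18 - 110)² + 2981)*(-53346) = ((-2141/18)² + 2981)*(-53346) = (4583881/324 + 2981)*(-53346) = (5549725/324)*(-53346) = -49342604975/54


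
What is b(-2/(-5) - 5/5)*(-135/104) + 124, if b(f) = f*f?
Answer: 64237/520 ≈ 123.53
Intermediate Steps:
b(f) = f²
b(-2/(-5) - 5/5)*(-135/104) + 124 = (-2/(-5) - 5/5)²*(-135/104) + 124 = (-2*(-⅕) - 5*⅕)²*(-135*1/104) + 124 = (⅖ - 1)²*(-135/104) + 124 = (-⅗)²*(-135/104) + 124 = (9/25)*(-135/104) + 124 = -243/520 + 124 = 64237/520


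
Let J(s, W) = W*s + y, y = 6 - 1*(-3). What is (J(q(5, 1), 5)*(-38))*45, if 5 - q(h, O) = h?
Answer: -15390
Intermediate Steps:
y = 9 (y = 6 + 3 = 9)
q(h, O) = 5 - h
J(s, W) = 9 + W*s (J(s, W) = W*s + 9 = 9 + W*s)
(J(q(5, 1), 5)*(-38))*45 = ((9 + 5*(5 - 1*5))*(-38))*45 = ((9 + 5*(5 - 5))*(-38))*45 = ((9 + 5*0)*(-38))*45 = ((9 + 0)*(-38))*45 = (9*(-38))*45 = -342*45 = -15390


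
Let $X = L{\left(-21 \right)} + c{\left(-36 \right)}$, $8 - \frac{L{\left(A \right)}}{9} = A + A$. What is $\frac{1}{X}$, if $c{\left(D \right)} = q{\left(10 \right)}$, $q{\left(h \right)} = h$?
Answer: $\frac{1}{460} \approx 0.0021739$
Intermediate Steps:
$c{\left(D \right)} = 10$
$L{\left(A \right)} = 72 - 18 A$ ($L{\left(A \right)} = 72 - 9 \left(A + A\right) = 72 - 9 \cdot 2 A = 72 - 18 A$)
$X = 460$ ($X = \left(72 - -378\right) + 10 = \left(72 + 378\right) + 10 = 450 + 10 = 460$)
$\frac{1}{X} = \frac{1}{460}$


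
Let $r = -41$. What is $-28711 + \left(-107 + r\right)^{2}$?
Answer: $-6807$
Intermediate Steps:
$-28711 + \left(-107 + r\right)^{2} = -28711 + \left(-107 - 41\right)^{2} = -28711 + \left(-148\right)^{2} = -28711 + 21904 = -6807$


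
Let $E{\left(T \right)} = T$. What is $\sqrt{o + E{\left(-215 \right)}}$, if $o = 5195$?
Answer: $2 \sqrt{1245} \approx 70.569$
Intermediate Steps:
$\sqrt{o + E{\left(-215 \right)}} = \sqrt{5195 - 215} = \sqrt{4980} = 2 \sqrt{1245}$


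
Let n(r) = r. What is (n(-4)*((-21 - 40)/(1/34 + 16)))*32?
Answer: 265472/545 ≈ 487.10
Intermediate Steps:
(n(-4)*((-21 - 40)/(1/34 + 16)))*32 = -4*(-21 - 40)/(1/34 + 16)*32 = -(-244)/(1/34 + 16)*32 = -(-244)/545/34*32 = -(-244)*34/545*32 = -4*(-2074/545)*32 = (8296/545)*32 = 265472/545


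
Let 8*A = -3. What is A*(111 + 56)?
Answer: -501/8 ≈ -62.625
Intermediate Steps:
A = -3/8 (A = (⅛)*(-3) = -3/8 ≈ -0.37500)
A*(111 + 56) = -3*(111 + 56)/8 = -3/8*167 = -501/8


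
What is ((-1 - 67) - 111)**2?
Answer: 32041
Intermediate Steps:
((-1 - 67) - 111)**2 = (-68 - 111)**2 = (-179)**2 = 32041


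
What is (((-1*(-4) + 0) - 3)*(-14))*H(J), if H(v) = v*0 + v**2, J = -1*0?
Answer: 0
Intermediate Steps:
J = 0
H(v) = v**2 (H(v) = 0 + v**2 = v**2)
(((-1*(-4) + 0) - 3)*(-14))*H(J) = (((-1*(-4) + 0) - 3)*(-14))*0**2 = (((4 + 0) - 3)*(-14))*0 = ((4 - 3)*(-14))*0 = (1*(-14))*0 = -14*0 = 0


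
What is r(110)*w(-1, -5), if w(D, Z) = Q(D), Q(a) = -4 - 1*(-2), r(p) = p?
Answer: -220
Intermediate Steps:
Q(a) = -2 (Q(a) = -4 + 2 = -2)
w(D, Z) = -2
r(110)*w(-1, -5) = 110*(-2) = -220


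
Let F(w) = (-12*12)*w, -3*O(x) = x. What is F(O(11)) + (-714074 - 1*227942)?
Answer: -941488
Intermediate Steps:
O(x) = -x/3
F(w) = -144*w
F(O(11)) + (-714074 - 1*227942) = -(-48)*11 + (-714074 - 1*227942) = -144*(-11/3) + (-714074 - 227942) = 528 - 942016 = -941488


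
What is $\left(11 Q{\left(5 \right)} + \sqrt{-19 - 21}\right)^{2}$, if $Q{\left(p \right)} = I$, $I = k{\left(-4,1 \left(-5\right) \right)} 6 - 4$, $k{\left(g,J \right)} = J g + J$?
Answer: $894876 + 3784 i \sqrt{10} \approx 8.9488 \cdot 10^{5} + 11966.0 i$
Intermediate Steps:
$k{\left(g,J \right)} = J + J g$
$I = 86$ ($I = 1 \left(-5\right) \left(1 - 4\right) 6 - 4 = \left(-5\right) \left(-3\right) 6 - 4 = 15 \cdot 6 - 4 = 90 - 4 = 86$)
$Q{\left(p \right)} = 86$
$\left(11 Q{\left(5 \right)} + \sqrt{-19 - 21}\right)^{2} = \left(11 \cdot 86 + \sqrt{-19 - 21}\right)^{2} = \left(946 + \sqrt{-40}\right)^{2} = \left(946 + 2 i \sqrt{10}\right)^{2}$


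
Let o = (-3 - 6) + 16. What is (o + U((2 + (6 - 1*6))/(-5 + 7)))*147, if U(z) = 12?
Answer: 2793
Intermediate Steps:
o = 7 (o = -9 + 16 = 7)
(o + U((2 + (6 - 1*6))/(-5 + 7)))*147 = (7 + 12)*147 = 19*147 = 2793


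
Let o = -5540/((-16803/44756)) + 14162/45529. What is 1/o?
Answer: 765023787/11289073383046 ≈ 6.7767e-5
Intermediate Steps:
o = 11289073383046/765023787 (o = -5540/((-16803*1/44756)) + 14162*(1/45529) = -5540/(-16803/44756) + 14162/45529 = -5540*(-44756/16803) + 14162/45529 = 247948240/16803 + 14162/45529 = 11289073383046/765023787 ≈ 14757.)
1/o = 1/(11289073383046/765023787) = 765023787/11289073383046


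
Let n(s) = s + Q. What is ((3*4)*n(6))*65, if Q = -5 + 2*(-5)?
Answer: -7020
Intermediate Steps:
Q = -15 (Q = -5 - 10 = -15)
n(s) = -15 + s (n(s) = s - 15 = -15 + s)
((3*4)*n(6))*65 = ((3*4)*(-15 + 6))*65 = (12*(-9))*65 = -108*65 = -7020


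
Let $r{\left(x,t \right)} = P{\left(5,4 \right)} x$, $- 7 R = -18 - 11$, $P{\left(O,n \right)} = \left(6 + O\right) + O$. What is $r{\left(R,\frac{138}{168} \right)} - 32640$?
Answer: $- \frac{228016}{7} \approx -32574.0$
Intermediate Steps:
$P{\left(O,n \right)} = 6 + 2 O$
$R = \frac{29}{7}$ ($R = - \frac{-18 - 11}{7} = \left(- \frac{1}{7}\right) \left(-29\right) = \frac{29}{7} \approx 4.1429$)
$r{\left(x,t \right)} = 16 x$ ($r{\left(x,t \right)} = \left(6 + 2 \cdot 5\right) x = \left(6 + 10\right) x = 16 x$)
$r{\left(R,\frac{138}{168} \right)} - 32640 = 16 \cdot \frac{29}{7} - 32640 = \frac{464}{7} - 32640 = - \frac{228016}{7}$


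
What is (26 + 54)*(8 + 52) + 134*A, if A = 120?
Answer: 20880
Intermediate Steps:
(26 + 54)*(8 + 52) + 134*A = (26 + 54)*(8 + 52) + 134*120 = 80*60 + 16080 = 4800 + 16080 = 20880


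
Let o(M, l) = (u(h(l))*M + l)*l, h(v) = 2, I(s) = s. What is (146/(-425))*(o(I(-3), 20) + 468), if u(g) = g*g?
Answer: -91688/425 ≈ -215.74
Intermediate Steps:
u(g) = g²
o(M, l) = l*(l + 4*M) (o(M, l) = (2²*M + l)*l = (4*M + l)*l = (l + 4*M)*l = l*(l + 4*M))
(146/(-425))*(o(I(-3), 20) + 468) = (146/(-425))*(20*(20 + 4*(-3)) + 468) = (146*(-1/425))*(20*(20 - 12) + 468) = -146*(20*8 + 468)/425 = -146*(160 + 468)/425 = -146/425*628 = -91688/425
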